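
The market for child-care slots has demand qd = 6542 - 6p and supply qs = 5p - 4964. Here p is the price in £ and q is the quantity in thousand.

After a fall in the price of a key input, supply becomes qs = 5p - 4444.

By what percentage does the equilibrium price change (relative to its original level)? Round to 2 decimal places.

-4.52

Initially, 6542 - 6p = 5p - 4964, so 11506 = 11p and p = 1046, q = 266.
With the change applied: demand qd = 6542 - 6p, supply qs = 5p - 4444.
New equilibrium: 6542 - 6p = 5p - 4444 ⇒ 10986 = 11p ⇒ p = 10986/11 ≈ 998.7273, q = 6046/11 ≈ 549.6364.
%Δp = (998.7273 − 1046) / 1046 × 100 = -4.52%.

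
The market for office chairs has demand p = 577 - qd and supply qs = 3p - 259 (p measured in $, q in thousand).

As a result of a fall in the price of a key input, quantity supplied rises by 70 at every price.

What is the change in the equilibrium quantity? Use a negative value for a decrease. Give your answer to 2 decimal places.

Initially, 577 - p = 3p - 259, so 836 = 4p and p = 209, q = 368.
The new curves are qd = 577 - p (demand) and qs = 3p - 189 (supply).
Setting them equal: 577 - p = 3p - 189 → 766 = 4p, so p = 191.5 and q = 385.5.
Δq = 385.5 − 368 = +17.50.

+17.50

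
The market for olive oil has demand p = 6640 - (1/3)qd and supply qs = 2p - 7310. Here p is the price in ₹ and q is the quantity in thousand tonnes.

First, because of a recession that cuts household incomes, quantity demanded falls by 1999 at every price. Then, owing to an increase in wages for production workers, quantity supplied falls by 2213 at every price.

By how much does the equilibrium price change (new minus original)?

Initially, 19920 - 3p = 2p - 7310, so 27230 = 5p and p = 5446, q = 3582.
With the change applied: demand qd = 17921 - 3p, supply qs = 2p - 9523.
Clearing the new market: 17921 - 3p = 2p - 9523, so p = 5488.8 and q = 1454.6.
Δp = 5488.8 − 5446 = +42.8.

+42.8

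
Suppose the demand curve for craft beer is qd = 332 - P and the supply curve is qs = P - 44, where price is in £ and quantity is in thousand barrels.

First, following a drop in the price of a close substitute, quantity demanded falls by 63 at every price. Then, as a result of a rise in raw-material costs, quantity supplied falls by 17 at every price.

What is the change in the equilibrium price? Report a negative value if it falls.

Solve the original market: 332 - P = P - 44, hence P = 188 and q = 144.
After the shift, demand is qd = 269 - P and supply is qs = P - 61.
Equate the new curves: 269 - P = P - 61, giving 330 = 2P, P = 165, q = 104.
ΔP = 165 − 188 = -23.

-23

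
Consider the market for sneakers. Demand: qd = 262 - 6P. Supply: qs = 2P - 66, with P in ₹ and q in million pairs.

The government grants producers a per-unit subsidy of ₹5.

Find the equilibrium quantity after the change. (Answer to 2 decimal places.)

Original equilibrium: 262 - 6P = 2P - 66 gives 328 = 8P, so P = 41 and q = 16.
Since sellers receive the price plus the subsidy, the effective supply curve becomes qs = 2P - 56.
Equate the new curves: 262 - 6P = 2P - 56, giving 318 = 8P, P = 39.75, q = 23.5.

23.50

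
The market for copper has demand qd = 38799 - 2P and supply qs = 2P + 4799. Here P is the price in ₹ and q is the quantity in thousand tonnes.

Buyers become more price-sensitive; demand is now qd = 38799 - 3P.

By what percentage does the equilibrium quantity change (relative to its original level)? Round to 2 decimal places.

Before the shock: 38799 - 2P = 2P + 4799 ⇒ 34000 = 4P ⇒ P = 8500, q = 21799.
The shock moves the curves to qd = 38799 - 3P and qs = 2P + 4799.
New equilibrium: 38799 - 3P = 2P + 4799 ⇒ 34000 = 5P ⇒ P = 6800, q = 18399.
%Δq = (18399 − 21799) / 21799 × 100 = -15.60%.

-15.60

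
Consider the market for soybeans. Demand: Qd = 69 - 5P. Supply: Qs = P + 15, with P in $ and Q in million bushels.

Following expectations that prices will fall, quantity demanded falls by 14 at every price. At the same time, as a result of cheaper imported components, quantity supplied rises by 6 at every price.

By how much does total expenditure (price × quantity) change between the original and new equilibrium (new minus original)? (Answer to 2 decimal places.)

Original equilibrium: 69 - 5P = P + 15 gives 54 = 6P, so P = 9 and Q = 24.
After the shift, demand is Qd = 55 - 5P and supply is Qs = P + 21.
Setting them equal: 55 - 5P = P + 21 → 34 = 6P, so P = 17/3 ≈ 5.6667 and Q = 80/3 ≈ 26.6667.
Expenditure moves from 9×24 = 216 to 5.6667×26.6667 = 151.1111; change = -64.89.

-64.89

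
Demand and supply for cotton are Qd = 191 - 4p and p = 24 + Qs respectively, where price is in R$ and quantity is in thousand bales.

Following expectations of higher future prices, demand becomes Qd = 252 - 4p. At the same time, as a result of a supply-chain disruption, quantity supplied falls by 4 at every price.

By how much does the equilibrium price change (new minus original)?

+13

Solve the original market: 191 - 4p = p - 24, hence p = 43 and Q = 19.
With the change applied: demand Qd = 252 - 4p, supply Qs = p - 28.
New equilibrium: 252 - 4p = p - 28 ⇒ 280 = 5p ⇒ p = 56, Q = 28.
Δp = 56 − 43 = +13.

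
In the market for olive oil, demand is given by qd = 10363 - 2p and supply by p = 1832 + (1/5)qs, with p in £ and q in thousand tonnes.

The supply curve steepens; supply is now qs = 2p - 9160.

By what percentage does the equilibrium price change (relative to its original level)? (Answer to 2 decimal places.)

Solve the original market: 10363 - 2p = 5p - 9160, hence p = 2789 and q = 4785.
After the shift, demand is qd = 10363 - 2p and supply is qs = 2p - 9160.
Equate the new curves: 10363 - 2p = 2p - 9160, giving 19523 = 4p, p = 4880.75, q = 601.5.
%Δp = (4880.75 − 2789) / 2789 × 100 = +75.00%.

+75.00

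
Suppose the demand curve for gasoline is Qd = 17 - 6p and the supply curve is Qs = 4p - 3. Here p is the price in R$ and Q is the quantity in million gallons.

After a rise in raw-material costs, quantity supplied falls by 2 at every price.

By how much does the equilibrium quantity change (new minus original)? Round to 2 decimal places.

Solve the original market: 17 - 6p = 4p - 3, hence p = 2 and Q = 5.
With the change applied: demand Qd = 17 - 6p, supply Qs = 4p - 5.
Clearing the new market: 17 - 6p = 4p - 5, so p = 2.2 and Q = 3.8.
ΔQ = 3.8 − 5 = -1.20.

-1.20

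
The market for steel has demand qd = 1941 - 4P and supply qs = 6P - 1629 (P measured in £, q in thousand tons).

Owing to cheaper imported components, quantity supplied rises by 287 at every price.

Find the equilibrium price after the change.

Original equilibrium: 1941 - 4P = 6P - 1629 gives 3570 = 10P, so P = 357 and q = 513.
The shock moves the curves to qd = 1941 - 4P and qs = 6P - 1342.
New equilibrium: 1941 - 4P = 6P - 1342 ⇒ 3283 = 10P ⇒ P = 328.3, q = 627.8.

328.3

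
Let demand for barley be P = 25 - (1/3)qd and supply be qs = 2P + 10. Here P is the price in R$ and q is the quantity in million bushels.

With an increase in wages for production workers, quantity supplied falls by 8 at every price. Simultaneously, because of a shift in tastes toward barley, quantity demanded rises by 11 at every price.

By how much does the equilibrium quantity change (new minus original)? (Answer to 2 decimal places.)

Solve the original market: 75 - 3P = 2P + 10, hence P = 13 and q = 36.
The shock moves the curves to qd = 86 - 3P and qs = 2P + 2.
Equate the new curves: 86 - 3P = 2P + 2, giving 84 = 5P, P = 16.8, q = 35.6.
Δq = 35.6 − 36 = -0.40.

-0.40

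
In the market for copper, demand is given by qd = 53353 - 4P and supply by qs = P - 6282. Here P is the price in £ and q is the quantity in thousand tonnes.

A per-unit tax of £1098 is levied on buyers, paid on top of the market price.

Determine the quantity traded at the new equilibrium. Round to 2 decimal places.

Before the shock: 53353 - 4P = P - 6282 ⇒ 59635 = 5P ⇒ P = 11927, q = 5645.
Since buyers pay the price plus the tax, the effective demand curve becomes qd = 48961 - 4P.
Setting them equal: 48961 - 4P = P - 6282 → 55243 = 5P, so P = 11048.6 and q = 4766.6.

4766.60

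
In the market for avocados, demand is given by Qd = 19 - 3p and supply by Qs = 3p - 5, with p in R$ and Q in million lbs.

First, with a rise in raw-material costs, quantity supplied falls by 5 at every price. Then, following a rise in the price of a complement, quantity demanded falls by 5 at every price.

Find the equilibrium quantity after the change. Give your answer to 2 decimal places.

2.00

Initially, 19 - 3p = 3p - 5, so 24 = 6p and p = 4, Q = 7.
The shock moves the curves to Qd = 14 - 3p and Qs = 3p - 10.
New equilibrium: 14 - 3p = 3p - 10 ⇒ 24 = 6p ⇒ p = 4, Q = 2.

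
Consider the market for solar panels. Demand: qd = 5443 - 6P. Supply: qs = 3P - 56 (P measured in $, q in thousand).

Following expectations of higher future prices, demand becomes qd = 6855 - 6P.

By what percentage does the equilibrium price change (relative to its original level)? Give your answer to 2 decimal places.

Solve the original market: 5443 - 6P = 3P - 56, hence P = 611 and q = 1777.
With the change applied: demand qd = 6855 - 6P, supply qs = 3P - 56.
Equate the new curves: 6855 - 6P = 3P - 56, giving 6911 = 9P, P = 6911/9 ≈ 767.8889, q = 6743/3 ≈ 2247.6667.
%ΔP = (767.8889 − 611) / 611 × 100 = +25.68%.

+25.68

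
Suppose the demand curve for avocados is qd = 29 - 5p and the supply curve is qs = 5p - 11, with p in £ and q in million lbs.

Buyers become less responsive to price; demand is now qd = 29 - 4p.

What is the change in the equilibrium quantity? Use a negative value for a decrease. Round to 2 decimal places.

+2.22

Initially, 29 - 5p = 5p - 11, so 40 = 10p and p = 4, q = 9.
The shock moves the curves to qd = 29 - 4p and qs = 5p - 11.
Clearing the new market: 29 - 4p = 5p - 11, so p = 40/9 ≈ 4.4444 and q = 101/9 ≈ 11.2222.
Δq = 11.2222 − 9 = +2.22.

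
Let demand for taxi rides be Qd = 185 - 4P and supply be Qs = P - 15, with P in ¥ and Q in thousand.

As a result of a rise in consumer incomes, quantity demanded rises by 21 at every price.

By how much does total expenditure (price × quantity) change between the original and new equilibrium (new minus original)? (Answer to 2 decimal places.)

Original equilibrium: 185 - 4P = P - 15 gives 200 = 5P, so P = 40 and Q = 25.
After the shift, demand is Qd = 206 - 4P and supply is Qs = P - 15.
Equate the new curves: 206 - 4P = P - 15, giving 221 = 5P, P = 44.2, Q = 29.2.
Expenditure moves from 40×25 = 1000 to 44.2×29.2 = 1290.64; change = +290.64.

+290.64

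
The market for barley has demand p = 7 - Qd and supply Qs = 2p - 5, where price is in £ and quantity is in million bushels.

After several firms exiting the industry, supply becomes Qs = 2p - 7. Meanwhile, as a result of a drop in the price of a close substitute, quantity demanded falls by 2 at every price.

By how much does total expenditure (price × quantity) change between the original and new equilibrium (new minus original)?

Original equilibrium: 7 - p = 2p - 5 gives 12 = 3p, so p = 4 and Q = 3.
The new curves are Qd = 5 - p (demand) and Qs = 2p - 7 (supply).
Setting them equal: 5 - p = 2p - 7 → 12 = 3p, so p = 4 and Q = 1.
Expenditure moves from 4×3 = 12 to 4×1 = 4; change = -8.

-8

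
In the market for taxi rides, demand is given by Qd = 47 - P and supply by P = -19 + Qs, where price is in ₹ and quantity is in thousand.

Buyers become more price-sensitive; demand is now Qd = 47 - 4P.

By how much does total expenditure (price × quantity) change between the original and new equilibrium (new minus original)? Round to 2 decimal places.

-324.24

Solve the original market: 47 - P = P + 19, hence P = 14 and Q = 33.
After the shift, demand is Qd = 47 - 4P and supply is Qs = P + 19.
Setting them equal: 47 - 4P = P + 19 → 28 = 5P, so P = 5.6 and Q = 24.6.
Expenditure moves from 14×33 = 462 to 5.6×24.6 = 137.76; change = -324.24.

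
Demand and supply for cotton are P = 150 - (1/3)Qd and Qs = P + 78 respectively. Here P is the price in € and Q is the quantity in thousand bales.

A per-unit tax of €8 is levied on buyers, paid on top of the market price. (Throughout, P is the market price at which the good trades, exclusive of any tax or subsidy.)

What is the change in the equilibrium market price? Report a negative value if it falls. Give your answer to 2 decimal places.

Initially, 450 - 3P = P + 78, so 372 = 4P and P = 93, Q = 171.
Since buyers pay the price plus the tax, the effective demand curve becomes Qd = 426 - 3P.
Setting them equal: 426 - 3P = P + 78 → 348 = 4P, so P = 87 and Q = 165.
ΔP = 87 − 93 = -6.00.

-6.00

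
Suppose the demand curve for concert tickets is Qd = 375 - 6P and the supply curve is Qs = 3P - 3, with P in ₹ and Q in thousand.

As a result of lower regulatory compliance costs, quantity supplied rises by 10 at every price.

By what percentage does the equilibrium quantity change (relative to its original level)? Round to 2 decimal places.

Solve the original market: 375 - 6P = 3P - 3, hence P = 42 and Q = 123.
With the change applied: demand Qd = 375 - 6P, supply Qs = 3P + 7.
New equilibrium: 375 - 6P = 3P + 7 ⇒ 368 = 9P ⇒ P = 368/9 ≈ 40.8889, Q = 389/3 ≈ 129.6667.
%ΔQ = (129.6667 − 123) / 123 × 100 = +5.42%.

+5.42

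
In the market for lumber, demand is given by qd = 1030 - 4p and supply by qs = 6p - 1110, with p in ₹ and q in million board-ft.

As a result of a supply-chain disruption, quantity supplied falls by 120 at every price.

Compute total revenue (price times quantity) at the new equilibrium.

Initially, 1030 - 4p = 6p - 1110, so 2140 = 10p and p = 214, q = 174.
The shock moves the curves to qd = 1030 - 4p and qs = 6p - 1230.
Setting them equal: 1030 - 4p = 6p - 1230 → 2260 = 10p, so p = 226 and q = 126.
New expenditure = 226 × 126 = 28476.

28476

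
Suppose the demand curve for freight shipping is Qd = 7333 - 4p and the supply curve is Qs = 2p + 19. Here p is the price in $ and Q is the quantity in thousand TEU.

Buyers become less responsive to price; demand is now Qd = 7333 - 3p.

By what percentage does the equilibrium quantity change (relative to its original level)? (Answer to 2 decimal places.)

+19.85

Before the shock: 7333 - 4p = 2p + 19 ⇒ 7314 = 6p ⇒ p = 1219, Q = 2457.
The shock moves the curves to Qd = 7333 - 3p and Qs = 2p + 19.
Clearing the new market: 7333 - 3p = 2p + 19, so p = 1462.8 and Q = 2944.6.
%ΔQ = (2944.6 − 2457) / 2457 × 100 = +19.85%.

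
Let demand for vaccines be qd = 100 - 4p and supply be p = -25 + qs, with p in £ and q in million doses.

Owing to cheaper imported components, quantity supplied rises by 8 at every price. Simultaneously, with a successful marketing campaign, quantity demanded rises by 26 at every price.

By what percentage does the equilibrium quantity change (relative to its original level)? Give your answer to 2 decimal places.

Solve the original market: 100 - 4p = p + 25, hence p = 15 and q = 40.
After the shift, demand is qd = 126 - 4p and supply is qs = p + 33.
Equate the new curves: 126 - 4p = p + 33, giving 93 = 5p, p = 18.6, q = 51.6.
%Δq = (51.6 − 40) / 40 × 100 = +29.00%.

+29.00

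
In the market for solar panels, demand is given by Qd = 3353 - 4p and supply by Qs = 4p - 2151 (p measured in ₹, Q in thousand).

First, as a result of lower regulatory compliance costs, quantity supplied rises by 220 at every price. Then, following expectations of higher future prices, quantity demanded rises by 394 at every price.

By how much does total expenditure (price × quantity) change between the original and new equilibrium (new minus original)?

Solve the original market: 3353 - 4p = 4p - 2151, hence p = 688 and Q = 601.
The shock moves the curves to Qd = 3747 - 4p and Qs = 4p - 1931.
Equate the new curves: 3747 - 4p = 4p - 1931, giving 5678 = 8p, p = 709.75, Q = 908.
Expenditure moves from 688×601 = 413488 to 709.75×908 = 644453; change = +230965.

+230965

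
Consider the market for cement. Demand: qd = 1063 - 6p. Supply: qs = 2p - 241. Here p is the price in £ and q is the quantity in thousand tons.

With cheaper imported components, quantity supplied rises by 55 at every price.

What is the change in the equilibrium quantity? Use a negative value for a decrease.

+41.25

Initially, 1063 - 6p = 2p - 241, so 1304 = 8p and p = 163, q = 85.
After the shift, demand is qd = 1063 - 6p and supply is qs = 2p - 186.
New equilibrium: 1063 - 6p = 2p - 186 ⇒ 1249 = 8p ⇒ p = 156.125, q = 126.25.
Δq = 126.25 − 85 = +41.25.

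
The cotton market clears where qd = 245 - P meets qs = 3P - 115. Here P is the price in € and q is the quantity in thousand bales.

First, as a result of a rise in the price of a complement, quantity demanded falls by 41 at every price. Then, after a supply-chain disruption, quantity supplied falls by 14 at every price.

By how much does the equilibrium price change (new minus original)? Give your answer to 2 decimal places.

-6.75

Initially, 245 - P = 3P - 115, so 360 = 4P and P = 90, q = 155.
The shock moves the curves to qd = 204 - P and qs = 3P - 129.
Equate the new curves: 204 - P = 3P - 129, giving 333 = 4P, P = 83.25, q = 120.75.
ΔP = 83.25 − 90 = -6.75.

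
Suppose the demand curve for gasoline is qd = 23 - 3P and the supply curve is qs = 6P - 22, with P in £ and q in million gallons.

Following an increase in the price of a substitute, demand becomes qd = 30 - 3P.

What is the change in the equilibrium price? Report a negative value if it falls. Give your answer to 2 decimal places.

Before the shock: 23 - 3P = 6P - 22 ⇒ 45 = 9P ⇒ P = 5, q = 8.
The new curves are qd = 30 - 3P (demand) and qs = 6P - 22 (supply).
New equilibrium: 30 - 3P = 6P - 22 ⇒ 52 = 9P ⇒ P = 52/9 ≈ 5.7778, q = 38/3 ≈ 12.6667.
ΔP = 5.7778 − 5 = +0.78.

+0.78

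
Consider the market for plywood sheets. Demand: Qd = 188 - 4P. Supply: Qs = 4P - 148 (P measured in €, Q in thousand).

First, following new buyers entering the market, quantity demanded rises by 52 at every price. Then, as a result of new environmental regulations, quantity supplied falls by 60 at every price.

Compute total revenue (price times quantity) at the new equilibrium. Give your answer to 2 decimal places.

Initially, 188 - 4P = 4P - 148, so 336 = 8P and P = 42, Q = 20.
The shock moves the curves to Qd = 240 - 4P and Qs = 4P - 208.
Setting them equal: 240 - 4P = 4P - 208 → 448 = 8P, so P = 56 and Q = 16.
New expenditure = 56 × 16 = 896.00.

896.00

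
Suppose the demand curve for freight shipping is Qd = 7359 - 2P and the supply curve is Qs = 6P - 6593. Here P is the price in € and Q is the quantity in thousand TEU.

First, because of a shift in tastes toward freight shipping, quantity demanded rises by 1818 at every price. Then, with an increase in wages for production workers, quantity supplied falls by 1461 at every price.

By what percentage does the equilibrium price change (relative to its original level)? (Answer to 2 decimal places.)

+23.50

Original equilibrium: 7359 - 2P = 6P - 6593 gives 13952 = 8P, so P = 1744 and Q = 3871.
After the shift, demand is Qd = 9177 - 2P and supply is Qs = 6P - 8054.
New equilibrium: 9177 - 2P = 6P - 8054 ⇒ 17231 = 8P ⇒ P = 2153.875, Q = 4869.25.
%ΔP = (2153.875 − 1744) / 1744 × 100 = +23.50%.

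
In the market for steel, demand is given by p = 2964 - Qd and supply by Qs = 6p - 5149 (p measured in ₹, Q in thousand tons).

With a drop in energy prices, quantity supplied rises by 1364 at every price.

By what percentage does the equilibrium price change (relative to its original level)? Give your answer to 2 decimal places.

-16.81

Solve the original market: 2964 - p = 6p - 5149, hence p = 1159 and Q = 1805.
The shock moves the curves to Qd = 2964 - p and Qs = 6p - 3785.
Setting them equal: 2964 - p = 6p - 3785 → 6749 = 7p, so p = 6749/7 ≈ 964.1429 and Q = 13999/7 ≈ 1999.8571.
%Δp = (964.1429 − 1159) / 1159 × 100 = -16.81%.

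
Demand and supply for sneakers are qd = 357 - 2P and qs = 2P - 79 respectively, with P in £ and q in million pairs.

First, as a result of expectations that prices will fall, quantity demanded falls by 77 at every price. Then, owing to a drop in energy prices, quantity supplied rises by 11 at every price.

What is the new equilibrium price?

Before the shock: 357 - 2P = 2P - 79 ⇒ 436 = 4P ⇒ P = 109, q = 139.
The new curves are qd = 280 - 2P (demand) and qs = 2P - 68 (supply).
New equilibrium: 280 - 2P = 2P - 68 ⇒ 348 = 4P ⇒ P = 87, q = 106.

87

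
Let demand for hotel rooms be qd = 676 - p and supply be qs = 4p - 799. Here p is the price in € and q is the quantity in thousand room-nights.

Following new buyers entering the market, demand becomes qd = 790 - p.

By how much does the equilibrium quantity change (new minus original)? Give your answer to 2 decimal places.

Before the shock: 676 - p = 4p - 799 ⇒ 1475 = 5p ⇒ p = 295, q = 381.
After the shift, demand is qd = 790 - p and supply is qs = 4p - 799.
Equate the new curves: 790 - p = 4p - 799, giving 1589 = 5p, p = 317.8, q = 472.2.
Δq = 472.2 − 381 = +91.20.

+91.20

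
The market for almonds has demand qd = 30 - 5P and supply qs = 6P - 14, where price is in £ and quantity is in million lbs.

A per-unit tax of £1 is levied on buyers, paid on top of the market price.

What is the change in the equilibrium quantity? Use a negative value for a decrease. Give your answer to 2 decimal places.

Solve the original market: 30 - 5P = 6P - 14, hence P = 4 and q = 10.
Since buyers pay the price plus the tax, the effective demand curve becomes qd = 25 - 5P.
New equilibrium: 25 - 5P = 6P - 14 ⇒ 39 = 11P ⇒ P = 39/11 ≈ 3.5455, q = 80/11 ≈ 7.2727.
Δq = 7.2727 − 10 = -2.73.

-2.73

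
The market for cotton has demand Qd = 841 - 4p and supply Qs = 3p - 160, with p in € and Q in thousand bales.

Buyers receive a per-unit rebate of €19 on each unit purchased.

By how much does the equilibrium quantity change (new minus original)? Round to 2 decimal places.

Original equilibrium: 841 - 4p = 3p - 160 gives 1001 = 7p, so p = 143 and Q = 269.
Since buyers' out-of-pocket price is the market price minus the rebate, the effective demand curve becomes Qd = 917 - 4p.
Setting them equal: 917 - 4p = 3p - 160 → 1077 = 7p, so p = 1077/7 ≈ 153.8571 and Q = 2111/7 ≈ 301.5714.
ΔQ = 301.5714 − 269 = +32.57.

+32.57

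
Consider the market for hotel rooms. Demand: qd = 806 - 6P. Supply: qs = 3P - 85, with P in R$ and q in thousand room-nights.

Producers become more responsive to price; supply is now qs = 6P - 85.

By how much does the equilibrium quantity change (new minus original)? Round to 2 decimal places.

Original equilibrium: 806 - 6P = 3P - 85 gives 891 = 9P, so P = 99 and q = 212.
The shock moves the curves to qd = 806 - 6P and qs = 6P - 85.
Setting them equal: 806 - 6P = 6P - 85 → 891 = 12P, so P = 74.25 and q = 360.5.
Δq = 360.5 − 212 = +148.50.

+148.50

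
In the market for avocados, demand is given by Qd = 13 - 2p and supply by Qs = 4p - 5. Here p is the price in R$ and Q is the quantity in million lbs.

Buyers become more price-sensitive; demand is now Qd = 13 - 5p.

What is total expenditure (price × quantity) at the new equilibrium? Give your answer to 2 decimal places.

6.00

Before the shock: 13 - 2p = 4p - 5 ⇒ 18 = 6p ⇒ p = 3, Q = 7.
With the change applied: demand Qd = 13 - 5p, supply Qs = 4p - 5.
New equilibrium: 13 - 5p = 4p - 5 ⇒ 18 = 9p ⇒ p = 2, Q = 3.
New expenditure = 2 × 3 = 6.00.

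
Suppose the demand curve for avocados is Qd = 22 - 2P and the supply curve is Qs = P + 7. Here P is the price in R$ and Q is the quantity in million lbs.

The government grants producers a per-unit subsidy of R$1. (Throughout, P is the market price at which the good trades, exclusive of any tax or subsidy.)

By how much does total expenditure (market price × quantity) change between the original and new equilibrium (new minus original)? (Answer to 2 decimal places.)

Before the shock: 22 - 2P = P + 7 ⇒ 15 = 3P ⇒ P = 5, Q = 12.
Since sellers receive the price plus the subsidy, the effective supply curve becomes Qs = P + 8.
New equilibrium: 22 - 2P = P + 8 ⇒ 14 = 3P ⇒ P = 14/3 ≈ 4.6667, Q = 38/3 ≈ 12.6667.
Expenditure moves from 5×12 = 60 to 4.6667×12.6667 = 59.1111; change = -0.89.

-0.89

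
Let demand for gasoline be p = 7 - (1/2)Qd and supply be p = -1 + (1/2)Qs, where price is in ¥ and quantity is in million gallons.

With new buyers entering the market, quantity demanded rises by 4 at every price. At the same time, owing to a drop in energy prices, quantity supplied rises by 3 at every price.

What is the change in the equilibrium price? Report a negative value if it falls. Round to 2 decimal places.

+0.25

Before the shock: 14 - 2p = 2p + 2 ⇒ 12 = 4p ⇒ p = 3, Q = 8.
The shock moves the curves to Qd = 18 - 2p and Qs = 2p + 5.
New equilibrium: 18 - 2p = 2p + 5 ⇒ 13 = 4p ⇒ p = 3.25, Q = 11.5.
Δp = 3.25 − 3 = +0.25.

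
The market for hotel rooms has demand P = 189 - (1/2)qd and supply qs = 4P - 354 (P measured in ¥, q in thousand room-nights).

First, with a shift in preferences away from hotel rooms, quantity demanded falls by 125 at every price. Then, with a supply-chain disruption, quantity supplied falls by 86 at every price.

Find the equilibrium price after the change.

115.5

Original equilibrium: 378 - 2P = 4P - 354 gives 732 = 6P, so P = 122 and q = 134.
With the change applied: demand qd = 253 - 2P, supply qs = 4P - 440.
Clearing the new market: 253 - 2P = 4P - 440, so P = 115.5 and q = 22.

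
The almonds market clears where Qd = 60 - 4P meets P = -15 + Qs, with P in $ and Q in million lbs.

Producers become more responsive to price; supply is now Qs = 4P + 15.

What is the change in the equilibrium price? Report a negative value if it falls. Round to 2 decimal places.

Solve the original market: 60 - 4P = P + 15, hence P = 9 and Q = 24.
The shock moves the curves to Qd = 60 - 4P and Qs = 4P + 15.
Equate the new curves: 60 - 4P = 4P + 15, giving 45 = 8P, P = 5.625, Q = 37.5.
ΔP = 5.625 − 9 = -3.38.

-3.38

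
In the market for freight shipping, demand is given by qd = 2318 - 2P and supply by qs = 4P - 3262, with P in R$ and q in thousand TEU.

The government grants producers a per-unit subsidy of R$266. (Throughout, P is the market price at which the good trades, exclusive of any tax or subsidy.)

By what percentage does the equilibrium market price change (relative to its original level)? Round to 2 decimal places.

-19.07

Initially, 2318 - 2P = 4P - 3262, so 5580 = 6P and P = 930, q = 458.
Since sellers receive the price plus the subsidy, the effective supply curve becomes qs = 4P - 2198.
Equate the new curves: 2318 - 2P = 4P - 2198, giving 4516 = 6P, P = 2258/3 ≈ 752.6667, q = 2438/3 ≈ 812.6667.
%ΔP = (752.6667 − 930) / 930 × 100 = -19.07%.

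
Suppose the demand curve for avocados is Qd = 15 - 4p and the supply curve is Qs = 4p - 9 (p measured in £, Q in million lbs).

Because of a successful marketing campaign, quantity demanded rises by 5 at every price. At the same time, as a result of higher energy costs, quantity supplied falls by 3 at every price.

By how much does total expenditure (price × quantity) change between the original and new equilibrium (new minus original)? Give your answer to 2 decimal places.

+7.00

Original equilibrium: 15 - 4p = 4p - 9 gives 24 = 8p, so p = 3 and Q = 3.
The shock moves the curves to Qd = 20 - 4p and Qs = 4p - 12.
New equilibrium: 20 - 4p = 4p - 12 ⇒ 32 = 8p ⇒ p = 4, Q = 4.
Expenditure moves from 3×3 = 9 to 4×4 = 16; change = +7.00.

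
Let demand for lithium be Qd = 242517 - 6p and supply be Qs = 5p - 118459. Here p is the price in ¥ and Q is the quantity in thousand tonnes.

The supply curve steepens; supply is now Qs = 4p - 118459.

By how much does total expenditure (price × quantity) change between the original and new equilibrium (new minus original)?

-561037431.36

Initially, 242517 - 6p = 5p - 118459, so 360976 = 11p and p = 32816, Q = 45621.
After the shift, demand is Qd = 242517 - 6p and supply is Qs = 4p - 118459.
Equate the new curves: 242517 - 6p = 4p - 118459, giving 360976 = 10p, p = 36097.6, Q = 25931.4.
Expenditure moves from 32816×45621 = 1497098736 to 36097.6×25931.4 = 936061304.64; change = -561037431.36.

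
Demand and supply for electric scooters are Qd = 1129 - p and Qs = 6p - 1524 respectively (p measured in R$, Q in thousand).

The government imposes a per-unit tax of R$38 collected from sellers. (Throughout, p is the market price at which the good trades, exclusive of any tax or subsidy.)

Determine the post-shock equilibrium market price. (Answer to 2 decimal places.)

411.57

Original equilibrium: 1129 - p = 6p - 1524 gives 2653 = 7p, so p = 379 and Q = 750.
Since sellers keep the price net of the tax, the effective supply curve becomes Qs = 6p - 1752.
Setting them equal: 1129 - p = 6p - 1752 → 2881 = 7p, so p = 2881/7 ≈ 411.5714 and Q = 5022/7 ≈ 717.4286.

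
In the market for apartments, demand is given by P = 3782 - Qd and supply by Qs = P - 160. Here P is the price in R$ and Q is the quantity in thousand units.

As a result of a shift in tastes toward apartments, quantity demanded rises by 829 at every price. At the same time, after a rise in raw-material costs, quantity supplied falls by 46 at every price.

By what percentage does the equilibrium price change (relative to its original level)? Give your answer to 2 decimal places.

+22.20

Initially, 3782 - P = P - 160, so 3942 = 2P and P = 1971, Q = 1811.
After the shift, demand is Qd = 4611 - P and supply is Qs = P - 206.
Equate the new curves: 4611 - P = P - 206, giving 4817 = 2P, P = 2408.5, Q = 2202.5.
%ΔP = (2408.5 − 1971) / 1971 × 100 = +22.20%.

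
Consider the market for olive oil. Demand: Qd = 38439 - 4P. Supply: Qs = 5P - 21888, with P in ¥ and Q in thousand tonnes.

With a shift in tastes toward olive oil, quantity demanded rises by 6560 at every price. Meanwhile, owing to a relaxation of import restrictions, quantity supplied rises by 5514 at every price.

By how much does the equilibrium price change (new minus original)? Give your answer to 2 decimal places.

Before the shock: 38439 - 4P = 5P - 21888 ⇒ 60327 = 9P ⇒ P = 6703, Q = 11627.
The shock moves the curves to Qd = 44999 - 4P and Qs = 5P - 16374.
New equilibrium: 44999 - 4P = 5P - 16374 ⇒ 61373 = 9P ⇒ P = 61373/9 ≈ 6819.2222, Q = 159499/9 ≈ 17722.1111.
ΔP = 6819.2222 − 6703 = +116.22.

+116.22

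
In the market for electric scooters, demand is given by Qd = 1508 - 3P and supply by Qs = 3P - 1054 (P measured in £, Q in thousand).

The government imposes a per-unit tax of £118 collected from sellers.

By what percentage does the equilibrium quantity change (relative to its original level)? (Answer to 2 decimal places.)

-77.97

Original equilibrium: 1508 - 3P = 3P - 1054 gives 2562 = 6P, so P = 427 and Q = 227.
Since sellers keep the price net of the tax, the effective supply curve becomes Qs = 3P - 1408.
Equate the new curves: 1508 - 3P = 3P - 1408, giving 2916 = 6P, P = 486, Q = 50.
%ΔQ = (50 − 227) / 227 × 100 = -77.97%.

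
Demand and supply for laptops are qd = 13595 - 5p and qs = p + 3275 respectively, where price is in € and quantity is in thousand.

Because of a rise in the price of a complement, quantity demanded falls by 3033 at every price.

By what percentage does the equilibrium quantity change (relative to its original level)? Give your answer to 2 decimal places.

-10.12

Initially, 13595 - 5p = p + 3275, so 10320 = 6p and p = 1720, q = 4995.
After the shift, demand is qd = 10562 - 5p and supply is qs = p + 3275.
Clearing the new market: 10562 - 5p = p + 3275, so p = 1214.5 and q = 4489.5.
%Δq = (4489.5 − 4995) / 4995 × 100 = -10.12%.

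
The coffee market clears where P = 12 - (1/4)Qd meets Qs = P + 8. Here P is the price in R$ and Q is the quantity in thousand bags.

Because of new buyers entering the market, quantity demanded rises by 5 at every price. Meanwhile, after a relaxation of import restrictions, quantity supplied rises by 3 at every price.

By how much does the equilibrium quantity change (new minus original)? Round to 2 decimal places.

Solve the original market: 48 - 4P = P + 8, hence P = 8 and Q = 16.
After the shift, demand is Qd = 53 - 4P and supply is Qs = P + 11.
New equilibrium: 53 - 4P = P + 11 ⇒ 42 = 5P ⇒ P = 8.4, Q = 19.4.
ΔQ = 19.4 − 16 = +3.40.

+3.40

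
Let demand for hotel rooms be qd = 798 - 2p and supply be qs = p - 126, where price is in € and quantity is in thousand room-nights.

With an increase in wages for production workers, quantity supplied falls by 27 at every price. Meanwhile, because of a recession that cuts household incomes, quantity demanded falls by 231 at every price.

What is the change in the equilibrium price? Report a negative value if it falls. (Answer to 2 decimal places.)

Before the shock: 798 - 2p = p - 126 ⇒ 924 = 3p ⇒ p = 308, q = 182.
The new curves are qd = 567 - 2p (demand) and qs = p - 153 (supply).
New equilibrium: 567 - 2p = p - 153 ⇒ 720 = 3p ⇒ p = 240, q = 87.
Δp = 240 − 308 = -68.00.

-68.00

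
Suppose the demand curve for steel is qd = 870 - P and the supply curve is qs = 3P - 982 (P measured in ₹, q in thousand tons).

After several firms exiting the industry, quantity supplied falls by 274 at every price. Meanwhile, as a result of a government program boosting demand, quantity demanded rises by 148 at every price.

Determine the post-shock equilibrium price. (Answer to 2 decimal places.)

Before the shock: 870 - P = 3P - 982 ⇒ 1852 = 4P ⇒ P = 463, q = 407.
The new curves are qd = 1018 - P (demand) and qs = 3P - 1256 (supply).
Setting them equal: 1018 - P = 3P - 1256 → 2274 = 4P, so P = 568.5 and q = 449.5.

568.50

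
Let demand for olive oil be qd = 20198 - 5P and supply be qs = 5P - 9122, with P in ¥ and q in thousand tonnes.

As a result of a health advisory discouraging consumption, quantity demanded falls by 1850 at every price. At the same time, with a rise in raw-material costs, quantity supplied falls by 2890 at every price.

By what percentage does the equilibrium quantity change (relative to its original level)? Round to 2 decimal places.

Initially, 20198 - 5P = 5P - 9122, so 29320 = 10P and P = 2932, q = 5538.
After the shift, demand is qd = 18348 - 5P and supply is qs = 5P - 12012.
Setting them equal: 18348 - 5P = 5P - 12012 → 30360 = 10P, so P = 3036 and q = 3168.
%Δq = (3168 − 5538) / 5538 × 100 = -42.80%.

-42.80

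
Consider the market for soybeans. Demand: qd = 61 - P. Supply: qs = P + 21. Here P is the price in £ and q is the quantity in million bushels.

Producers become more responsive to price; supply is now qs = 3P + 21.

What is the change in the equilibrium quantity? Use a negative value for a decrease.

Before the shock: 61 - P = P + 21 ⇒ 40 = 2P ⇒ P = 20, q = 41.
The shock moves the curves to qd = 61 - P and qs = 3P + 21.
Setting them equal: 61 - P = 3P + 21 → 40 = 4P, so P = 10 and q = 51.
Δq = 51 − 41 = +10.

+10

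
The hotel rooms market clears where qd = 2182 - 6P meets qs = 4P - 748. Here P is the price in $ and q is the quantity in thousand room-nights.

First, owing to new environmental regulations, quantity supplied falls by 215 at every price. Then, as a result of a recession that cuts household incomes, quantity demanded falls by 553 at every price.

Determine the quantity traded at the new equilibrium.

Solve the original market: 2182 - 6P = 4P - 748, hence P = 293 and q = 424.
After the shift, demand is qd = 1629 - 6P and supply is qs = 4P - 963.
Equate the new curves: 1629 - 6P = 4P - 963, giving 2592 = 10P, P = 259.2, q = 73.8.

73.8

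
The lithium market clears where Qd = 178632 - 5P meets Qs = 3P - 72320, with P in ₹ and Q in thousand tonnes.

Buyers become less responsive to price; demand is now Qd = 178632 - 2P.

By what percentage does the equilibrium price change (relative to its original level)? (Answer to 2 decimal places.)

Before the shock: 178632 - 5P = 3P - 72320 ⇒ 250952 = 8P ⇒ P = 31369, Q = 21787.
The new curves are Qd = 178632 - 2P (demand) and Qs = 3P - 72320 (supply).
Clearing the new market: 178632 - 2P = 3P - 72320, so P = 50190.4 and Q = 78251.2.
%ΔP = (50190.4 − 31369) / 31369 × 100 = +60.00%.

+60.00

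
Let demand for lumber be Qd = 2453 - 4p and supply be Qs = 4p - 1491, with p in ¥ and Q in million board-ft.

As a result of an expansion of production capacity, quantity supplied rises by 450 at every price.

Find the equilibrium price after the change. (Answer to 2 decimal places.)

Initially, 2453 - 4p = 4p - 1491, so 3944 = 8p and p = 493, Q = 481.
The shock moves the curves to Qd = 2453 - 4p and Qs = 4p - 1041.
Setting them equal: 2453 - 4p = 4p - 1041 → 3494 = 8p, so p = 436.75 and Q = 706.

436.75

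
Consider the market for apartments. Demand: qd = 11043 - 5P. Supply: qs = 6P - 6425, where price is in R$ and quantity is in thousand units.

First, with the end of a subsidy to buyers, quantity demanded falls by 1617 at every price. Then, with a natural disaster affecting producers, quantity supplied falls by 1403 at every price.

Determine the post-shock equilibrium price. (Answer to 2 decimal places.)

1568.55

Solve the original market: 11043 - 5P = 6P - 6425, hence P = 1588 and q = 3103.
The shock moves the curves to qd = 9426 - 5P and qs = 6P - 7828.
New equilibrium: 9426 - 5P = 6P - 7828 ⇒ 17254 = 11P ⇒ P = 17254/11 ≈ 1568.5455, q = 17416/11 ≈ 1583.2727.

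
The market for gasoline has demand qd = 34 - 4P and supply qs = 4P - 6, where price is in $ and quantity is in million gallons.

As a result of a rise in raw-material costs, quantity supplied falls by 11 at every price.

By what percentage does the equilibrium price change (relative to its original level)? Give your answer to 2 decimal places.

+27.50

Solve the original market: 34 - 4P = 4P - 6, hence P = 5 and q = 14.
The shock moves the curves to qd = 34 - 4P and qs = 4P - 17.
Setting them equal: 34 - 4P = 4P - 17 → 51 = 8P, so P = 6.375 and q = 8.5.
%ΔP = (6.375 − 5) / 5 × 100 = +27.50%.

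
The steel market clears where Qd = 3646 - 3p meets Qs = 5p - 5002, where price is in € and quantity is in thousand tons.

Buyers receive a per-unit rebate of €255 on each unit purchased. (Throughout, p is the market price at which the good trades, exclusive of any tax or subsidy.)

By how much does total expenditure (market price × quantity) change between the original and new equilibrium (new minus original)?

+601110.703125

Before the shock: 3646 - 3p = 5p - 5002 ⇒ 8648 = 8p ⇒ p = 1081, Q = 403.
Since buyers' out-of-pocket price is the market price minus the rebate, the effective demand curve becomes Qd = 4411 - 3p.
Setting them equal: 4411 - 3p = 5p - 5002 → 9413 = 8p, so p = 1176.625 and Q = 881.125.
Expenditure moves from 1081×403 = 435643 to 1176.625×881.125 = 1036753.703125; change = +601110.703125.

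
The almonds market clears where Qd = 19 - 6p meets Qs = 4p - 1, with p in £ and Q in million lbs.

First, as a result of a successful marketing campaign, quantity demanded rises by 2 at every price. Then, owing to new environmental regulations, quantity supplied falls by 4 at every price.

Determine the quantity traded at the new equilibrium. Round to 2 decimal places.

Original equilibrium: 19 - 6p = 4p - 1 gives 20 = 10p, so p = 2 and Q = 7.
The new curves are Qd = 21 - 6p (demand) and Qs = 4p - 5 (supply).
Clearing the new market: 21 - 6p = 4p - 5, so p = 2.6 and Q = 5.4.

5.40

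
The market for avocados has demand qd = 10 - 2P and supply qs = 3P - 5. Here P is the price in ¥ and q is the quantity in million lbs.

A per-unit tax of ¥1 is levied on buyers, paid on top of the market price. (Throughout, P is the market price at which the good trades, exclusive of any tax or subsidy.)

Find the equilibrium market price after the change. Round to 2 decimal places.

2.60

Original equilibrium: 10 - 2P = 3P - 5 gives 15 = 5P, so P = 3 and q = 4.
Since buyers pay the price plus the tax, the effective demand curve becomes qd = 8 - 2P.
Equate the new curves: 8 - 2P = 3P - 5, giving 13 = 5P, P = 2.6, q = 2.8.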